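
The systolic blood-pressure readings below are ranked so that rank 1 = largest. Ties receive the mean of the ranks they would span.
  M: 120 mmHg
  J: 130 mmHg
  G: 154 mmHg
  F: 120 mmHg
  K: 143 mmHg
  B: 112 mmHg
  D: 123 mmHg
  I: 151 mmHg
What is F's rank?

Sorted (descending): 154, 151, 143, 130, 123, 120, 120, 112
The 2 values of 120 occupy positions 6–7 → average rank (6+7)/2 = 6.5.
F has value 120 mmHg → rank 6.5.

6.5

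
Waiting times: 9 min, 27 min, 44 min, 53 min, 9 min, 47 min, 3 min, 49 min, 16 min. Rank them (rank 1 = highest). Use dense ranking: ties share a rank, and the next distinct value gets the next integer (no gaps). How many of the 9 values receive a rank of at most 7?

Sorted (descending): 53, 49, 47, 44, 27, 16, 9, 9, 3
The 2 values of 9 share dense rank 7.
Remaining distinct values take the next consecutive integers.
Ranks ≤ 7: {1, 2, 3, 4, 5, 6, 7, 7} → 8 values.

8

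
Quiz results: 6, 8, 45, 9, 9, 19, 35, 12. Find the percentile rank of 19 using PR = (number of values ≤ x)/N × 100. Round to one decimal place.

75.0

N = 8.
Strictly below 19: 5. Equal to 19: 1.
PR = 6/8 × 100 = 75.0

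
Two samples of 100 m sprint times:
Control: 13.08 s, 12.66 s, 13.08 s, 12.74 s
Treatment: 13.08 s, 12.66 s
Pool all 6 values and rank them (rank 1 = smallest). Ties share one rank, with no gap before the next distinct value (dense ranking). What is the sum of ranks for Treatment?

4

Sorted (ascending): 12.66, 12.66, 12.74, 13.08, 13.08, 13.08
The 2 values of 12.66 share dense rank 1.
The 3 values of 13.08 share dense rank 3.
Remaining distinct values take the next consecutive integers.
Treatment values → pooled ranks: 13.08→3, 12.66→1
Rank sum = 3 + 1 = 4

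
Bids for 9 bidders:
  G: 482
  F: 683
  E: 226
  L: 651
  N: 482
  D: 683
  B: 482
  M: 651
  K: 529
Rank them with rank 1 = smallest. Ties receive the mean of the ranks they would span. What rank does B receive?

Sorted (ascending): 226, 482, 482, 482, 529, 651, 651, 683, 683
The 3 values of 482 occupy positions 2–4 → average rank 3.
The 2 values of 651 occupy positions 6–7 → average rank (6+7)/2 = 6.5.
The 2 values of 683 occupy positions 8–9 → average rank (8+9)/2 = 8.5.
B has value 482 → rank 3.

3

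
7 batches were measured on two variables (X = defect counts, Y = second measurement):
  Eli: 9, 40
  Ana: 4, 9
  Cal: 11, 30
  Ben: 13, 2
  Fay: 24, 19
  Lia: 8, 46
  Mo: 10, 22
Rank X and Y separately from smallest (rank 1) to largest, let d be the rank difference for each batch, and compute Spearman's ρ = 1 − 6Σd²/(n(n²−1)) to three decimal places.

-0.357

Ranks of variable 1: 3, 1, 5, 6, 7, 2, 4
Ranks of variable 2: 6, 2, 5, 1, 3, 7, 4
d = r₁ − r₂: -3, -1, 0, 5, 4, -5, 0
d²: 9, 1, 0, 25, 16, 25, 0; Σd² = 76
ρ = 1 − 6·76/(7·48) = 1 − 456/336 = -0.357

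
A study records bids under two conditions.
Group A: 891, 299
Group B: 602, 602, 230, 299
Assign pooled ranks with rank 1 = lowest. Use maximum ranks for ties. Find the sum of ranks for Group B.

14

Sorted (ascending): 230, 299, 299, 602, 602, 891
The 2 values of 299 occupy positions 2–3 → each gets rank 3.
The 2 values of 602 occupy positions 4–5 → each gets rank 5.
Group B values → pooled ranks: 602→5, 602→5, 230→1, 299→3
Rank sum = 5 + 5 + 1 + 3 = 14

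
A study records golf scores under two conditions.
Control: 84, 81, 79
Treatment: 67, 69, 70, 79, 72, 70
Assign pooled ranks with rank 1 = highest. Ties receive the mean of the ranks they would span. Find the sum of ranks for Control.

6.5

Sorted (descending): 84, 81, 79, 79, 72, 70, 70, 69, 67
The 2 values of 79 occupy positions 3–4 → average rank (3+4)/2 = 3.5.
The 2 values of 70 occupy positions 6–7 → average rank (6+7)/2 = 6.5.
Control values → pooled ranks: 84→1, 81→2, 79→3.5
Rank sum = 1 + 2 + 3.5 = 6.5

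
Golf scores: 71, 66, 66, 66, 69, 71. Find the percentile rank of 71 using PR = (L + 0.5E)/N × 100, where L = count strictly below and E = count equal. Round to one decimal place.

N = 6.
Strictly below 71: 4. Equal to 71: 2.
PR = (4 + 0.5·2)/6 × 100 = 83.3

83.3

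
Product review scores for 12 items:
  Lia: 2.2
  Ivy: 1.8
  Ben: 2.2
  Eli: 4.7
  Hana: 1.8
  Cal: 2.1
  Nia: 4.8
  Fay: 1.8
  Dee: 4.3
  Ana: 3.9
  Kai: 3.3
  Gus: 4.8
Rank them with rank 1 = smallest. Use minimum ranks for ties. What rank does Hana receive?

Sorted (ascending): 1.8, 1.8, 1.8, 2.1, 2.2, 2.2, 3.3, 3.9, 4.3, 4.7, 4.8, 4.8
The 3 values of 1.8 occupy positions 1–3 → each gets rank 1.
The 2 values of 2.2 occupy positions 5–6 → each gets rank 5.
The 2 values of 4.8 occupy positions 11–12 → each gets rank 11.
Hana has value 1.8 → rank 1.

1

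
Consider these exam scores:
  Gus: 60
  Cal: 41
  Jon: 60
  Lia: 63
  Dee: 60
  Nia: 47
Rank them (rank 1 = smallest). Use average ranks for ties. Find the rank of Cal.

1

Sorted (ascending): 41, 47, 60, 60, 60, 63
The 3 values of 60 occupy positions 3–5 → average rank 4.
Cal has value 41 → rank 1.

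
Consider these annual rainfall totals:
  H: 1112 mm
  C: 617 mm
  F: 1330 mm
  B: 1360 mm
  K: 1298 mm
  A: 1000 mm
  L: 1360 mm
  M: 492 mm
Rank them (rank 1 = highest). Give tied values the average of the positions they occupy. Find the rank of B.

1.5

Sorted (descending): 1360, 1360, 1330, 1298, 1112, 1000, 617, 492
The 2 values of 1360 occupy positions 1–2 → average rank (1+2)/2 = 1.5.
B has value 1360 mm → rank 1.5.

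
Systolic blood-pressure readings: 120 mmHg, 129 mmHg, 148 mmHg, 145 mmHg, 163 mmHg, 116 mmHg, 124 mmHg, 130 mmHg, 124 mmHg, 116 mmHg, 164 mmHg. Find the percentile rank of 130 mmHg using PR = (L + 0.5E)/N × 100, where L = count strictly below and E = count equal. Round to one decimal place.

59.1

N = 11.
Strictly below 130: 6. Equal to 130: 1.
PR = (6 + 0.5·1)/11 × 100 = 59.1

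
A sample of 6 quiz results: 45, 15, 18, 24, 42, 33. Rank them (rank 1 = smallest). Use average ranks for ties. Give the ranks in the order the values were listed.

Sorted (ascending): 15, 18, 24, 33, 42, 45
No ties — each value takes its position as its rank.

6, 1, 2, 3, 5, 4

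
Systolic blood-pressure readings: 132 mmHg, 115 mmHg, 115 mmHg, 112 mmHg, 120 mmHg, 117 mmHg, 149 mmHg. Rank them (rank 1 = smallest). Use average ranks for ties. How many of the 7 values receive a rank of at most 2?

1

Sorted (ascending): 112, 115, 115, 117, 120, 132, 149
The 2 values of 115 occupy positions 2–3 → average rank (2+3)/2 = 2.5.
Ranks ≤ 2: {1} → 1 value.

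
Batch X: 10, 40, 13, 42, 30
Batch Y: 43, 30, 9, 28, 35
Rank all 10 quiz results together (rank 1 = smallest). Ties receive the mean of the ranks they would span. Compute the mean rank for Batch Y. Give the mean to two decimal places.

Sorted (ascending): 9, 10, 13, 28, 30, 30, 35, 40, 42, 43
The 2 values of 30 occupy positions 5–6 → average rank (5+6)/2 = 5.5.
Batch Y values → pooled ranks: 43→10, 30→5.5, 9→1, 28→4, 35→7
Mean rank = (10 + 5.5 + 1 + 4 + 7) / 5 = 5.50

5.50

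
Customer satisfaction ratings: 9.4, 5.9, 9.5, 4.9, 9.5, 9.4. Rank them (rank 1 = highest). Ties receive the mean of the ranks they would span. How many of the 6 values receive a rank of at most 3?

Sorted (descending): 9.5, 9.5, 9.4, 9.4, 5.9, 4.9
The 2 values of 9.5 occupy positions 1–2 → average rank (1+2)/2 = 1.5.
The 2 values of 9.4 occupy positions 3–4 → average rank (3+4)/2 = 3.5.
Ranks ≤ 3: {1.5, 1.5} → 2 values.

2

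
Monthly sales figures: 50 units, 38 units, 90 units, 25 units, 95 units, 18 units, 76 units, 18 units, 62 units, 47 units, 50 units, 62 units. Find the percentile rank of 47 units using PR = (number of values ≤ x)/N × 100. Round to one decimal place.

N = 12.
Strictly below 47: 4. Equal to 47: 1.
PR = 5/12 × 100 = 41.7

41.7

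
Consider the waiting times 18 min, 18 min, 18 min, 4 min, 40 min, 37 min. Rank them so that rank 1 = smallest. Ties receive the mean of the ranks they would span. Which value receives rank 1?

4

Sorted (ascending): 4, 18, 18, 18, 37, 40
The 3 values of 18 occupy positions 2–4 → average rank 3.
Rank 1 → value 4.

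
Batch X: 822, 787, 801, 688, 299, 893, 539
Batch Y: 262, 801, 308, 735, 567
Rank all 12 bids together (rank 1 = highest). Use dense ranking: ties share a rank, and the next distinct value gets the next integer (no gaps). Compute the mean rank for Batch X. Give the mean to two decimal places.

4.86

Sorted (descending): 893, 822, 801, 801, 787, 735, 688, 567, 539, 308, 299, 262
The 2 values of 801 share dense rank 3.
Remaining distinct values take the next consecutive integers.
Batch X values → pooled ranks: 822→2, 787→4, 801→3, 688→6, 299→10, 893→1, 539→8
Mean rank = (2 + 4 + 3 + 6 + 10 + 1 + 8) / 7 = 4.86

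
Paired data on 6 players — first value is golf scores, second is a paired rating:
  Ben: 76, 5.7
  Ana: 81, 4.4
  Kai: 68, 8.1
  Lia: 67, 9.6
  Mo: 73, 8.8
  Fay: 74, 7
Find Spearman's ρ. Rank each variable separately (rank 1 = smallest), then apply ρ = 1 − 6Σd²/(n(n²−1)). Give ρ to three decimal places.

-0.943

Ranks of variable 1: 5, 6, 2, 1, 3, 4
Ranks of variable 2: 2, 1, 4, 6, 5, 3
d = r₁ − r₂: 3, 5, -2, -5, -2, 1
d²: 9, 25, 4, 25, 4, 1; Σd² = 68
ρ = 1 − 6·68/(6·35) = 1 − 408/210 = -0.943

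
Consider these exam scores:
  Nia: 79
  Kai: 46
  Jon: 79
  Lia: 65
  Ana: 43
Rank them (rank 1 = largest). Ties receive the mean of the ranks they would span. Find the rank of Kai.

4

Sorted (descending): 79, 79, 65, 46, 43
The 2 values of 79 occupy positions 1–2 → average rank (1+2)/2 = 1.5.
Kai has value 46 → rank 4.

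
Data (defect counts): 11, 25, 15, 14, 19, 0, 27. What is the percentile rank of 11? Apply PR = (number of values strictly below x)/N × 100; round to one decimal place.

N = 7.
Strictly below 11: 1. Equal to 11: 1.
PR = 1/7 × 100 = 14.3

14.3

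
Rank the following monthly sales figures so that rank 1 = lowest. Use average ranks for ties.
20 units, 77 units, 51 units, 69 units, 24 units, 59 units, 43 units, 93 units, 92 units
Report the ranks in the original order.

Sorted (ascending): 20, 24, 43, 51, 59, 69, 77, 92, 93
No ties — each value takes its position as its rank.

1, 7, 4, 6, 2, 5, 3, 9, 8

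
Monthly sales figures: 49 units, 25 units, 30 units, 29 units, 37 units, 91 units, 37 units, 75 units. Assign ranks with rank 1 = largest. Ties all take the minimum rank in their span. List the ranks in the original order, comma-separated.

3, 8, 6, 7, 4, 1, 4, 2

Sorted (descending): 91, 75, 49, 37, 37, 30, 29, 25
The 2 values of 37 occupy positions 4–5 → each gets rank 4.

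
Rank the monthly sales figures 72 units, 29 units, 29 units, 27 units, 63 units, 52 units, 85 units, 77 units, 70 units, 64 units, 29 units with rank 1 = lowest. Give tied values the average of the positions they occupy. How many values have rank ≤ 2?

1

Sorted (ascending): 27, 29, 29, 29, 52, 63, 64, 70, 72, 77, 85
The 3 values of 29 occupy positions 2–4 → average rank 3.
Ranks ≤ 2: {1} → 1 value.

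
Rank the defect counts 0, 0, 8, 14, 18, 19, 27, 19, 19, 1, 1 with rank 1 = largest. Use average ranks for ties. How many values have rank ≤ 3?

Sorted (descending): 27, 19, 19, 19, 18, 14, 8, 1, 1, 0, 0
The 3 values of 19 occupy positions 2–4 → average rank 3.
The 2 values of 1 occupy positions 8–9 → average rank (8+9)/2 = 8.5.
The 2 values of 0 occupy positions 10–11 → average rank (10+11)/2 = 10.5.
Ranks ≤ 3: {1, 3, 3, 3} → 4 values.

4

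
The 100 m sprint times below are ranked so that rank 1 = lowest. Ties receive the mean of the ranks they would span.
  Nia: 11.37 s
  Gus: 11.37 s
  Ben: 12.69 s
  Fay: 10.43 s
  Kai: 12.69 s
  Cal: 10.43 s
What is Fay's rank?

1.5

Sorted (ascending): 10.43, 10.43, 11.37, 11.37, 12.69, 12.69
The 2 values of 10.43 occupy positions 1–2 → average rank (1+2)/2 = 1.5.
The 2 values of 11.37 occupy positions 3–4 → average rank (3+4)/2 = 3.5.
The 2 values of 12.69 occupy positions 5–6 → average rank (5+6)/2 = 5.5.
Fay has value 10.43 s → rank 1.5.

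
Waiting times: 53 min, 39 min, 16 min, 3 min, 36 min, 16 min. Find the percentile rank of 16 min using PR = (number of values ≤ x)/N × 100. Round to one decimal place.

50.0

N = 6.
Strictly below 16: 1. Equal to 16: 2.
PR = 3/6 × 100 = 50.0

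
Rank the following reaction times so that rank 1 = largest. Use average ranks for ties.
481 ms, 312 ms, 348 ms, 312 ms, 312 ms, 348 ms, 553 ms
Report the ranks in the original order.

Sorted (descending): 553, 481, 348, 348, 312, 312, 312
The 2 values of 348 occupy positions 3–4 → average rank (3+4)/2 = 3.5.
The 3 values of 312 occupy positions 5–7 → average rank 6.

2, 6, 3.5, 6, 6, 3.5, 1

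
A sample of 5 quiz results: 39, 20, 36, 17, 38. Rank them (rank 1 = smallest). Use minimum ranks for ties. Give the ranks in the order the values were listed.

5, 2, 3, 1, 4

Sorted (ascending): 17, 20, 36, 38, 39
No ties — each value takes its position as its rank.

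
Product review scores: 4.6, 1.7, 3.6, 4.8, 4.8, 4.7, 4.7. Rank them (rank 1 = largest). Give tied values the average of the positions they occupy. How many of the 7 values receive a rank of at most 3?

2

Sorted (descending): 4.8, 4.8, 4.7, 4.7, 4.6, 3.6, 1.7
The 2 values of 4.8 occupy positions 1–2 → average rank (1+2)/2 = 1.5.
The 2 values of 4.7 occupy positions 3–4 → average rank (3+4)/2 = 3.5.
Ranks ≤ 3: {1.5, 1.5} → 2 values.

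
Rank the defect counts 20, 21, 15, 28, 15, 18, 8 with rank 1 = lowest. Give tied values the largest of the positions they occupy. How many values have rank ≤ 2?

Sorted (ascending): 8, 15, 15, 18, 20, 21, 28
The 2 values of 15 occupy positions 2–3 → each gets rank 3.
Ranks ≤ 2: {1} → 1 value.

1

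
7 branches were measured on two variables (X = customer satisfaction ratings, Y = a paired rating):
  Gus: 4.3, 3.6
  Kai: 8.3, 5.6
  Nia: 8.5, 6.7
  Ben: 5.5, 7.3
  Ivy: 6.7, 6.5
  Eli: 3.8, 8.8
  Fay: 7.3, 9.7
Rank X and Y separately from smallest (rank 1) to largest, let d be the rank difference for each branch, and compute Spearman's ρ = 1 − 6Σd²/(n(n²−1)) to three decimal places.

Ranks of variable 1: 2, 6, 7, 3, 4, 1, 5
Ranks of variable 2: 1, 2, 4, 5, 3, 6, 7
d = r₁ − r₂: 1, 4, 3, -2, 1, -5, -2
d²: 1, 16, 9, 4, 1, 25, 4; Σd² = 60
ρ = 1 − 6·60/(7·48) = 1 − 360/336 = -0.071

-0.071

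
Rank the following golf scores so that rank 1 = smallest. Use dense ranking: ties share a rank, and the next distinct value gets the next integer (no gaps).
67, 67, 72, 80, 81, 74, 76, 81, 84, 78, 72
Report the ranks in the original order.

Sorted (ascending): 67, 67, 72, 72, 74, 76, 78, 80, 81, 81, 84
The 2 values of 67 share dense rank 1.
The 2 values of 72 share dense rank 2.
The 2 values of 81 share dense rank 7.
Remaining distinct values take the next consecutive integers.

1, 1, 2, 6, 7, 3, 4, 7, 8, 5, 2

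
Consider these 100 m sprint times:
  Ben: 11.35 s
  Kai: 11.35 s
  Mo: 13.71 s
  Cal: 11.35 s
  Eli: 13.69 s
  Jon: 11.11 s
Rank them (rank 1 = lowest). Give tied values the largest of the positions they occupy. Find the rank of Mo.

Sorted (ascending): 11.11, 11.35, 11.35, 11.35, 13.69, 13.71
The 3 values of 11.35 occupy positions 2–4 → each gets rank 4.
Mo has value 13.71 s → rank 6.

6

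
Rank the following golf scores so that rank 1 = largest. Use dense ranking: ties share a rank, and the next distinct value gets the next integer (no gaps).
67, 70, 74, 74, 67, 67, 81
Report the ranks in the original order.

Sorted (descending): 81, 74, 74, 70, 67, 67, 67
The 2 values of 74 share dense rank 2.
The 3 values of 67 share dense rank 4.
Remaining distinct values take the next consecutive integers.

4, 3, 2, 2, 4, 4, 1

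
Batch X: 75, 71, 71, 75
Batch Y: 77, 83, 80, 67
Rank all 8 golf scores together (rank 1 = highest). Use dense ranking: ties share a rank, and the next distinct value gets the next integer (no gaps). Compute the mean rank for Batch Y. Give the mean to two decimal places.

Sorted (descending): 83, 80, 77, 75, 75, 71, 71, 67
The 2 values of 75 share dense rank 4.
The 2 values of 71 share dense rank 5.
Remaining distinct values take the next consecutive integers.
Batch Y values → pooled ranks: 77→3, 83→1, 80→2, 67→6
Mean rank = (3 + 1 + 2 + 6) / 4 = 3.00

3.00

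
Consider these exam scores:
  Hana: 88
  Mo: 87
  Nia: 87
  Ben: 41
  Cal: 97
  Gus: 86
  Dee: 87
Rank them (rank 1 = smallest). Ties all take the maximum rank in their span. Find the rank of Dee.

Sorted (ascending): 41, 86, 87, 87, 87, 88, 97
The 3 values of 87 occupy positions 3–5 → each gets rank 5.
Dee has value 87 → rank 5.

5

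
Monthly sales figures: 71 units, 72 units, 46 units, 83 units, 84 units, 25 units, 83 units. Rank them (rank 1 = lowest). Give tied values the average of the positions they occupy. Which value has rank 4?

Sorted (ascending): 25, 46, 71, 72, 83, 83, 84
The 2 values of 83 occupy positions 5–6 → average rank (5+6)/2 = 5.5.
Rank 4 → value 72.

72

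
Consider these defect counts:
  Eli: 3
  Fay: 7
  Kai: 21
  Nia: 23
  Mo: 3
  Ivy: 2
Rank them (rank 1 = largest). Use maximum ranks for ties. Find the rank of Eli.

5

Sorted (descending): 23, 21, 7, 3, 3, 2
The 2 values of 3 occupy positions 4–5 → each gets rank 5.
Eli has value 3 → rank 5.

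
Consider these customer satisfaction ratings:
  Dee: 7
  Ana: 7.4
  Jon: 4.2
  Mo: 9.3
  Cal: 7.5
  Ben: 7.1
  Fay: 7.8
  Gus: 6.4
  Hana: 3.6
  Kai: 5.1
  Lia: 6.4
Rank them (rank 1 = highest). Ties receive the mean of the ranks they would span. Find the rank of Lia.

7.5

Sorted (descending): 9.3, 7.8, 7.5, 7.4, 7.1, 7, 6.4, 6.4, 5.1, 4.2, 3.6
The 2 values of 6.4 occupy positions 7–8 → average rank (7+8)/2 = 7.5.
Lia has value 6.4 → rank 7.5.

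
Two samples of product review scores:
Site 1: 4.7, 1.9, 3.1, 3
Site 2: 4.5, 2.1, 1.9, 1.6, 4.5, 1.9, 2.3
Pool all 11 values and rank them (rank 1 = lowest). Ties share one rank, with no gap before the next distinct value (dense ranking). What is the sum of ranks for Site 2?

Sorted (ascending): 1.6, 1.9, 1.9, 1.9, 2.1, 2.3, 3, 3.1, 4.5, 4.5, 4.7
The 3 values of 1.9 share dense rank 2.
The 2 values of 4.5 share dense rank 7.
Remaining distinct values take the next consecutive integers.
Site 2 values → pooled ranks: 4.5→7, 2.1→3, 1.9→2, 1.6→1, 4.5→7, 1.9→2, 2.3→4
Rank sum = 7 + 3 + 2 + 1 + 7 + 2 + 4 = 26

26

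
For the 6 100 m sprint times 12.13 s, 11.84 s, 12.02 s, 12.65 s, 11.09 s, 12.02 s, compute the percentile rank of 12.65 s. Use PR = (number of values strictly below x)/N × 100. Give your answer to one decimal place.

N = 6.
Strictly below 12.65: 5. Equal to 12.65: 1.
PR = 5/6 × 100 = 83.3

83.3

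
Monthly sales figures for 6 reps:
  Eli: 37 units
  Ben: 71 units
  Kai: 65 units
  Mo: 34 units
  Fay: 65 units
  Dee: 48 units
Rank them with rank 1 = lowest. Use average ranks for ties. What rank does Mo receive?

1

Sorted (ascending): 34, 37, 48, 65, 65, 71
The 2 values of 65 occupy positions 4–5 → average rank (4+5)/2 = 4.5.
Mo has value 34 units → rank 1.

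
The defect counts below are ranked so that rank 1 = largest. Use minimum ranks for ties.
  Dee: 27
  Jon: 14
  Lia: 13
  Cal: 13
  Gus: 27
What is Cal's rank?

4

Sorted (descending): 27, 27, 14, 13, 13
The 2 values of 27 occupy positions 1–2 → each gets rank 1.
The 2 values of 13 occupy positions 4–5 → each gets rank 4.
Cal has value 13 → rank 4.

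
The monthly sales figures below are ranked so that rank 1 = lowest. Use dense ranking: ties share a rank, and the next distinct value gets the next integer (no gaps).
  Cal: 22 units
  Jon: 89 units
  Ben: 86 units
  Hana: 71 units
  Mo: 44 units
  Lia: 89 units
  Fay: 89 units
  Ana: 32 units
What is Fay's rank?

6

Sorted (ascending): 22, 32, 44, 71, 86, 89, 89, 89
The 3 values of 89 share dense rank 6.
Remaining distinct values take the next consecutive integers.
Fay has value 89 units → rank 6.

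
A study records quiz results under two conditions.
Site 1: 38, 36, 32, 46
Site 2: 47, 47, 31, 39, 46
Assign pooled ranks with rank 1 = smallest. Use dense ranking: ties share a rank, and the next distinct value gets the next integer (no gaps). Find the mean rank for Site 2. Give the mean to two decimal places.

Sorted (ascending): 31, 32, 36, 38, 39, 46, 46, 47, 47
The 2 values of 46 share dense rank 6.
The 2 values of 47 share dense rank 7.
Remaining distinct values take the next consecutive integers.
Site 2 values → pooled ranks: 47→7, 47→7, 31→1, 39→5, 46→6
Mean rank = (7 + 7 + 1 + 5 + 6) / 5 = 5.20

5.20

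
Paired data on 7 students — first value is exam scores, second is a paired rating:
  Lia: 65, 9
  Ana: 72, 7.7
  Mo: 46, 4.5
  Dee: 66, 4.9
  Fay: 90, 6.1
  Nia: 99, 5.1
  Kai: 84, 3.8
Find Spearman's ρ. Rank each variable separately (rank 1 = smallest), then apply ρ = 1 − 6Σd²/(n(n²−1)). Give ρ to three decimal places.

Ranks of variable 1: 2, 4, 1, 3, 6, 7, 5
Ranks of variable 2: 7, 6, 2, 3, 5, 4, 1
d = r₁ − r₂: -5, -2, -1, 0, 1, 3, 4
d²: 25, 4, 1, 0, 1, 9, 16; Σd² = 56
ρ = 1 − 6·56/(7·48) = 1 − 336/336 = 0.000

0.000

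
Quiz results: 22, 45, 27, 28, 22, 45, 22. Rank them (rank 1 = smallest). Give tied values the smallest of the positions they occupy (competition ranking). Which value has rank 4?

Sorted (ascending): 22, 22, 22, 27, 28, 45, 45
The 3 values of 22 occupy positions 1–3 → each gets rank 1.
The 2 values of 45 occupy positions 6–7 → each gets rank 6.
Rank 4 → value 27.

27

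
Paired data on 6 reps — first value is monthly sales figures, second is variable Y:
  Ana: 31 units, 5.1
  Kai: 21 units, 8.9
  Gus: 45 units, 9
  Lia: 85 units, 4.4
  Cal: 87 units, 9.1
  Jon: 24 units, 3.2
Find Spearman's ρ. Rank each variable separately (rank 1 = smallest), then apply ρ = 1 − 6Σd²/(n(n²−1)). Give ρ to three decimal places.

0.429

Ranks of variable 1: 3, 1, 4, 5, 6, 2
Ranks of variable 2: 3, 4, 5, 2, 6, 1
d = r₁ − r₂: 0, -3, -1, 3, 0, 1
d²: 0, 9, 1, 9, 0, 1; Σd² = 20
ρ = 1 − 6·20/(6·35) = 1 − 120/210 = 0.429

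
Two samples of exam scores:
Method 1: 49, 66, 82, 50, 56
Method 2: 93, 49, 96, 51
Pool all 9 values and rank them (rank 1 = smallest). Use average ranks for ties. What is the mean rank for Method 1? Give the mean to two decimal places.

Sorted (ascending): 49, 49, 50, 51, 56, 66, 82, 93, 96
The 2 values of 49 occupy positions 1–2 → average rank (1+2)/2 = 1.5.
Method 1 values → pooled ranks: 49→1.5, 66→6, 82→7, 50→3, 56→5
Mean rank = (1.5 + 6 + 7 + 3 + 5) / 5 = 4.50

4.50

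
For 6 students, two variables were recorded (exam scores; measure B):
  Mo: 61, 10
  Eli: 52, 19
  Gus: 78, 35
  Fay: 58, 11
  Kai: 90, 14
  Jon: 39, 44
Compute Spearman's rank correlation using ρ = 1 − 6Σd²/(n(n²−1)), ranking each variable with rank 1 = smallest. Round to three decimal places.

-0.371

Ranks of variable 1: 4, 2, 5, 3, 6, 1
Ranks of variable 2: 1, 4, 5, 2, 3, 6
d = r₁ − r₂: 3, -2, 0, 1, 3, -5
d²: 9, 4, 0, 1, 9, 25; Σd² = 48
ρ = 1 − 6·48/(6·35) = 1 − 288/210 = -0.371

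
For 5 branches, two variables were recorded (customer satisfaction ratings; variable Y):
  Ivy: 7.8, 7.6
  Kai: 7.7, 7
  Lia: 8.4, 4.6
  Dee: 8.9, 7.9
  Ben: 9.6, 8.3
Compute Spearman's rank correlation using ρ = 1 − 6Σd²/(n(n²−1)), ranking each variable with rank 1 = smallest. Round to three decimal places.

Ranks of variable 1: 2, 1, 3, 4, 5
Ranks of variable 2: 3, 2, 1, 4, 5
d = r₁ − r₂: -1, -1, 2, 0, 0
d²: 1, 1, 4, 0, 0; Σd² = 6
ρ = 1 − 6·6/(5·24) = 1 − 36/120 = 0.700

0.700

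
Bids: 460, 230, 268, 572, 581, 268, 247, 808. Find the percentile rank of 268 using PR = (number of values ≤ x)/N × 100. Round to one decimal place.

N = 8.
Strictly below 268: 2. Equal to 268: 2.
PR = 4/8 × 100 = 50.0

50.0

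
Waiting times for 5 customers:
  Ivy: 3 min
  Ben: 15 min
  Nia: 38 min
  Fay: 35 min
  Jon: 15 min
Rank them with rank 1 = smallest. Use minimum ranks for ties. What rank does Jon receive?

2

Sorted (ascending): 3, 15, 15, 35, 38
The 2 values of 15 occupy positions 2–3 → each gets rank 2.
Jon has value 15 min → rank 2.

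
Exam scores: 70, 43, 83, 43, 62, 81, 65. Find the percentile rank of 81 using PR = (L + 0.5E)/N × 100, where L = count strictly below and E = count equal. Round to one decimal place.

N = 7.
Strictly below 81: 5. Equal to 81: 1.
PR = (5 + 0.5·1)/7 × 100 = 78.6

78.6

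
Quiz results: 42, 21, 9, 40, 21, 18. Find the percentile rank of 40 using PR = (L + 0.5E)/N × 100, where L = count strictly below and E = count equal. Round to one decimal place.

75.0

N = 6.
Strictly below 40: 4. Equal to 40: 1.
PR = (4 + 0.5·1)/6 × 100 = 75.0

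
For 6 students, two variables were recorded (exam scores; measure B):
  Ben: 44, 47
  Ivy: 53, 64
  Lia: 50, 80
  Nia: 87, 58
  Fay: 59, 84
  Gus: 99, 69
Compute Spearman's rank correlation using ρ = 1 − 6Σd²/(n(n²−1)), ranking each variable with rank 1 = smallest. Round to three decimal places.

0.257

Ranks of variable 1: 1, 3, 2, 5, 4, 6
Ranks of variable 2: 1, 3, 5, 2, 6, 4
d = r₁ − r₂: 0, 0, -3, 3, -2, 2
d²: 0, 0, 9, 9, 4, 4; Σd² = 26
ρ = 1 − 6·26/(6·35) = 1 − 156/210 = 0.257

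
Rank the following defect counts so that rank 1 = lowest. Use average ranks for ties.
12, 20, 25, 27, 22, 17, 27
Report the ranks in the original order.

Sorted (ascending): 12, 17, 20, 22, 25, 27, 27
The 2 values of 27 occupy positions 6–7 → average rank (6+7)/2 = 6.5.

1, 3, 5, 6.5, 4, 2, 6.5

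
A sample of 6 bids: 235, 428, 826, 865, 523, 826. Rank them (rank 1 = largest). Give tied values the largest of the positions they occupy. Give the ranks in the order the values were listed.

6, 5, 3, 1, 4, 3

Sorted (descending): 865, 826, 826, 523, 428, 235
The 2 values of 826 occupy positions 2–3 → each gets rank 3.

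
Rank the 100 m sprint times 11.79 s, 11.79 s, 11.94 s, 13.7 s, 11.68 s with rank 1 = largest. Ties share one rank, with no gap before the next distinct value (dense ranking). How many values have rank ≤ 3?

Sorted (descending): 13.7, 11.94, 11.79, 11.79, 11.68
The 2 values of 11.79 share dense rank 3.
Remaining distinct values take the next consecutive integers.
Ranks ≤ 3: {1, 2, 3, 3} → 4 values.

4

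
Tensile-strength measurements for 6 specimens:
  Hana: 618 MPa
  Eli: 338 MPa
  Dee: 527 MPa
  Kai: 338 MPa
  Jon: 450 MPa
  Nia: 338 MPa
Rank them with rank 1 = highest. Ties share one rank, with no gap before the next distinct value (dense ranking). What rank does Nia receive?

4

Sorted (descending): 618, 527, 450, 338, 338, 338
The 3 values of 338 share dense rank 4.
Remaining distinct values take the next consecutive integers.
Nia has value 338 MPa → rank 4.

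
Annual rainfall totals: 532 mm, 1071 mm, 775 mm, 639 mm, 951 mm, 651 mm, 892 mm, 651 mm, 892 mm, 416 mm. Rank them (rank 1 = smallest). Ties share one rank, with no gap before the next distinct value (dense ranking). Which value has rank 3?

Sorted (ascending): 416, 532, 639, 651, 651, 775, 892, 892, 951, 1071
The 2 values of 651 share dense rank 4.
The 2 values of 892 share dense rank 6.
Remaining distinct values take the next consecutive integers.
Rank 3 → value 639.

639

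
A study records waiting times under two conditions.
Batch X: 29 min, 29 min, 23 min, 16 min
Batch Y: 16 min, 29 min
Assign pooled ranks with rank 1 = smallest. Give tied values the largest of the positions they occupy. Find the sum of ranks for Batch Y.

8

Sorted (ascending): 16, 16, 23, 29, 29, 29
The 2 values of 16 occupy positions 1–2 → each gets rank 2.
The 3 values of 29 occupy positions 4–6 → each gets rank 6.
Batch Y values → pooled ranks: 16→2, 29→6
Rank sum = 2 + 6 = 8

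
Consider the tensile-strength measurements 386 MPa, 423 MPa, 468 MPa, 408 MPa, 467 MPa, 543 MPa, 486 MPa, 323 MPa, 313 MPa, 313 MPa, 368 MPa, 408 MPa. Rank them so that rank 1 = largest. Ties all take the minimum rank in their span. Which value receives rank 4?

Sorted (descending): 543, 486, 468, 467, 423, 408, 408, 386, 368, 323, 313, 313
The 2 values of 408 occupy positions 6–7 → each gets rank 6.
The 2 values of 313 occupy positions 11–12 → each gets rank 11.
Rank 4 → value 467.

467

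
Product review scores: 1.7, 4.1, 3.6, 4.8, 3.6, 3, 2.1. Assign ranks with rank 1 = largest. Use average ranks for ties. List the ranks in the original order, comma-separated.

Sorted (descending): 4.8, 4.1, 3.6, 3.6, 3, 2.1, 1.7
The 2 values of 3.6 occupy positions 3–4 → average rank (3+4)/2 = 3.5.

7, 2, 3.5, 1, 3.5, 5, 6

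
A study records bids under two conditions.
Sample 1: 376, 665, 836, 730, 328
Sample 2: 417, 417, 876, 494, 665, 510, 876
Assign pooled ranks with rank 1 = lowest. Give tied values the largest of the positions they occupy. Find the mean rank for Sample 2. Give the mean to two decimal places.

Sorted (ascending): 328, 376, 417, 417, 494, 510, 665, 665, 730, 836, 876, 876
The 2 values of 417 occupy positions 3–4 → each gets rank 4.
The 2 values of 665 occupy positions 7–8 → each gets rank 8.
The 2 values of 876 occupy positions 11–12 → each gets rank 12.
Sample 2 values → pooled ranks: 417→4, 417→4, 876→12, 494→5, 665→8, 510→6, 876→12
Mean rank = (4 + 4 + 12 + 5 + 8 + 6 + 12) / 7 = 7.29

7.29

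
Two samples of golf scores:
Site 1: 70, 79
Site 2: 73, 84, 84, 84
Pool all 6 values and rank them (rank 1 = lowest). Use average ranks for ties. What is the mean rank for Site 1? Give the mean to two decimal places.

2.00

Sorted (ascending): 70, 73, 79, 84, 84, 84
The 3 values of 84 occupy positions 4–6 → average rank 5.
Site 1 values → pooled ranks: 70→1, 79→3
Mean rank = (1 + 3) / 2 = 2.00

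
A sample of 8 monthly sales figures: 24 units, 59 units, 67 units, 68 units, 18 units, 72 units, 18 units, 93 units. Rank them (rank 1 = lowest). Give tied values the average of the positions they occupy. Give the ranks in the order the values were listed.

3, 4, 5, 6, 1.5, 7, 1.5, 8

Sorted (ascending): 18, 18, 24, 59, 67, 68, 72, 93
The 2 values of 18 occupy positions 1–2 → average rank (1+2)/2 = 1.5.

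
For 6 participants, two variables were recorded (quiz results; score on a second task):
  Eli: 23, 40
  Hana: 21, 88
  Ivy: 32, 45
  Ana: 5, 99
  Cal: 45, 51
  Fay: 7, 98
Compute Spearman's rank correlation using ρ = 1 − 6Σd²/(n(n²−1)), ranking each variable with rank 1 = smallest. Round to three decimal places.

Ranks of variable 1: 4, 3, 5, 1, 6, 2
Ranks of variable 2: 1, 4, 2, 6, 3, 5
d = r₁ − r₂: 3, -1, 3, -5, 3, -3
d²: 9, 1, 9, 25, 9, 9; Σd² = 62
ρ = 1 − 6·62/(6·35) = 1 − 372/210 = -0.771

-0.771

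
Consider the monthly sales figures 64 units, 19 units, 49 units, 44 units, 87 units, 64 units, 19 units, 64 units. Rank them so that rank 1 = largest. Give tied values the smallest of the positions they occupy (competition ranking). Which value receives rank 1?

Sorted (descending): 87, 64, 64, 64, 49, 44, 19, 19
The 3 values of 64 occupy positions 2–4 → each gets rank 2.
The 2 values of 19 occupy positions 7–8 → each gets rank 7.
Rank 1 → value 87.

87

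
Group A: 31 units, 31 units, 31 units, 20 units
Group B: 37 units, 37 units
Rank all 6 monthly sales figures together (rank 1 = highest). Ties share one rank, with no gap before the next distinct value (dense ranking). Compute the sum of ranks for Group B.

2

Sorted (descending): 37, 37, 31, 31, 31, 20
The 2 values of 37 share dense rank 1.
The 3 values of 31 share dense rank 2.
Remaining distinct values take the next consecutive integers.
Group B values → pooled ranks: 37→1, 37→1
Rank sum = 1 + 1 = 2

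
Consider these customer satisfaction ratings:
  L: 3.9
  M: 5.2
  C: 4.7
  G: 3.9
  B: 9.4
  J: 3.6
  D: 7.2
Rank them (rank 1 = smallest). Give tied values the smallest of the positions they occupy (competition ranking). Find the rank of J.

1

Sorted (ascending): 3.6, 3.9, 3.9, 4.7, 5.2, 7.2, 9.4
The 2 values of 3.9 occupy positions 2–3 → each gets rank 2.
J has value 3.6 → rank 1.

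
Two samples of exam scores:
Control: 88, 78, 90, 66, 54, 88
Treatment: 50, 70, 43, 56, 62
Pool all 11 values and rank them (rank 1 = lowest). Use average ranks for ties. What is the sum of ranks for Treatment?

19

Sorted (ascending): 43, 50, 54, 56, 62, 66, 70, 78, 88, 88, 90
The 2 values of 88 occupy positions 9–10 → average rank (9+10)/2 = 9.5.
Treatment values → pooled ranks: 50→2, 70→7, 43→1, 56→4, 62→5
Rank sum = 2 + 7 + 1 + 4 + 5 = 19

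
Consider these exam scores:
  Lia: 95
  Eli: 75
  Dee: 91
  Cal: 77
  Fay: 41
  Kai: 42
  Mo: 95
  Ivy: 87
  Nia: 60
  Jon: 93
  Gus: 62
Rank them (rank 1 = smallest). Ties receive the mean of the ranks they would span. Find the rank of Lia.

Sorted (ascending): 41, 42, 60, 62, 75, 77, 87, 91, 93, 95, 95
The 2 values of 95 occupy positions 10–11 → average rank (10+11)/2 = 10.5.
Lia has value 95 → rank 10.5.

10.5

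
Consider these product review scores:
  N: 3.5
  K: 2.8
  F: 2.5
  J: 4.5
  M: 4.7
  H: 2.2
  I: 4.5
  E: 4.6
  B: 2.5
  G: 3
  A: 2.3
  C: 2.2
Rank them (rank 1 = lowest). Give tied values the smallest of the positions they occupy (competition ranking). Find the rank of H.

Sorted (ascending): 2.2, 2.2, 2.3, 2.5, 2.5, 2.8, 3, 3.5, 4.5, 4.5, 4.6, 4.7
The 2 values of 2.2 occupy positions 1–2 → each gets rank 1.
The 2 values of 2.5 occupy positions 4–5 → each gets rank 4.
The 2 values of 4.5 occupy positions 9–10 → each gets rank 9.
H has value 2.2 → rank 1.

1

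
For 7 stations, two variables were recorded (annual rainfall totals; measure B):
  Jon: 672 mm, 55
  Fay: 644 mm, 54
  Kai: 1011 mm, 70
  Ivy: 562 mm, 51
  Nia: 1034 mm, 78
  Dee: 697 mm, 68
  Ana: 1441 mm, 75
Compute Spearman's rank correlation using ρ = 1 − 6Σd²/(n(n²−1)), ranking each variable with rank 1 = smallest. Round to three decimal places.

0.964

Ranks of variable 1: 3, 2, 5, 1, 6, 4, 7
Ranks of variable 2: 3, 2, 5, 1, 7, 4, 6
d = r₁ − r₂: 0, 0, 0, 0, -1, 0, 1
d²: 0, 0, 0, 0, 1, 0, 1; Σd² = 2
ρ = 1 − 6·2/(7·48) = 1 − 12/336 = 0.964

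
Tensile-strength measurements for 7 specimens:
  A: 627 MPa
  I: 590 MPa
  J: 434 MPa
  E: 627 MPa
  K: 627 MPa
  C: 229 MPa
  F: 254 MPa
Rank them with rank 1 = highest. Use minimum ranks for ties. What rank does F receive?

Sorted (descending): 627, 627, 627, 590, 434, 254, 229
The 3 values of 627 occupy positions 1–3 → each gets rank 1.
F has value 254 MPa → rank 6.

6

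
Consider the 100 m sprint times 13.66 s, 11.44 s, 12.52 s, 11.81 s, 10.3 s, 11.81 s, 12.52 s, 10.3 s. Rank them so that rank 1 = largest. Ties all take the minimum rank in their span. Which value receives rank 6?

Sorted (descending): 13.66, 12.52, 12.52, 11.81, 11.81, 11.44, 10.3, 10.3
The 2 values of 12.52 occupy positions 2–3 → each gets rank 2.
The 2 values of 11.81 occupy positions 4–5 → each gets rank 4.
The 2 values of 10.3 occupy positions 7–8 → each gets rank 7.
Rank 6 → value 11.44.

11.44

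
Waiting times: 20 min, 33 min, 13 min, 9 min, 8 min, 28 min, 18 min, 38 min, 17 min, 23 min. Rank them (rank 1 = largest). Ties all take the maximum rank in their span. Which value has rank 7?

17

Sorted (descending): 38, 33, 28, 23, 20, 18, 17, 13, 9, 8
No ties — each value takes its position as its rank.
Rank 7 → value 17.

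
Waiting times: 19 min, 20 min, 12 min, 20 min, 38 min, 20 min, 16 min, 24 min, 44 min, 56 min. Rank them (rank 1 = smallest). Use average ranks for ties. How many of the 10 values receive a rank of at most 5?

Sorted (ascending): 12, 16, 19, 20, 20, 20, 24, 38, 44, 56
The 3 values of 20 occupy positions 4–6 → average rank 5.
Ranks ≤ 5: {1, 2, 3, 5, 5, 5} → 6 values.

6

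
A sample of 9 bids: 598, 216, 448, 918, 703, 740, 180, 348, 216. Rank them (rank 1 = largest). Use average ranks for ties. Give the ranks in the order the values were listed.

Sorted (descending): 918, 740, 703, 598, 448, 348, 216, 216, 180
The 2 values of 216 occupy positions 7–8 → average rank (7+8)/2 = 7.5.

4, 7.5, 5, 1, 3, 2, 9, 6, 7.5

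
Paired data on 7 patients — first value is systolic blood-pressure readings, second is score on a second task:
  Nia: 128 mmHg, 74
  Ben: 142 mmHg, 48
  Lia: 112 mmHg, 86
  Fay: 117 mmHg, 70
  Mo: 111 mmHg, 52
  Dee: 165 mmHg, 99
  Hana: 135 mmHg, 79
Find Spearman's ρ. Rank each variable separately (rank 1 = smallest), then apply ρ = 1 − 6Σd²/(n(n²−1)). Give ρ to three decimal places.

0.250

Ranks of variable 1: 4, 6, 2, 3, 1, 7, 5
Ranks of variable 2: 4, 1, 6, 3, 2, 7, 5
d = r₁ − r₂: 0, 5, -4, 0, -1, 0, 0
d²: 0, 25, 16, 0, 1, 0, 0; Σd² = 42
ρ = 1 − 6·42/(7·48) = 1 − 252/336 = 0.250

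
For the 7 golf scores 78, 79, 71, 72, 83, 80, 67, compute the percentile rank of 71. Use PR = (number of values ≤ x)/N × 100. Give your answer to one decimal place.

28.6

N = 7.
Strictly below 71: 1. Equal to 71: 1.
PR = 2/7 × 100 = 28.6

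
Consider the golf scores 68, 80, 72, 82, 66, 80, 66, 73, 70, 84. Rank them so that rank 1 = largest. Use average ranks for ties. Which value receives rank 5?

Sorted (descending): 84, 82, 80, 80, 73, 72, 70, 68, 66, 66
The 2 values of 80 occupy positions 3–4 → average rank (3+4)/2 = 3.5.
The 2 values of 66 occupy positions 9–10 → average rank (9+10)/2 = 9.5.
Rank 5 → value 73.

73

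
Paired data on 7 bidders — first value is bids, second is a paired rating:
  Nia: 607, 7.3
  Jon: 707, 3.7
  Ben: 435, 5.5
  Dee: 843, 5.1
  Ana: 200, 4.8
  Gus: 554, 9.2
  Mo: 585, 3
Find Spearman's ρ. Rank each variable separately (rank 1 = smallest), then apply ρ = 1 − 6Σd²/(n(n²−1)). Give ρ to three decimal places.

-0.143

Ranks of variable 1: 5, 6, 2, 7, 1, 3, 4
Ranks of variable 2: 6, 2, 5, 4, 3, 7, 1
d = r₁ − r₂: -1, 4, -3, 3, -2, -4, 3
d²: 1, 16, 9, 9, 4, 16, 9; Σd² = 64
ρ = 1 − 6·64/(7·48) = 1 − 384/336 = -0.143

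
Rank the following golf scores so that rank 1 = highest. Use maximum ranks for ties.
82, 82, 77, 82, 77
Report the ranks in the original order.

Sorted (descending): 82, 82, 82, 77, 77
The 3 values of 82 occupy positions 1–3 → each gets rank 3.
The 2 values of 77 occupy positions 4–5 → each gets rank 5.

3, 3, 5, 3, 5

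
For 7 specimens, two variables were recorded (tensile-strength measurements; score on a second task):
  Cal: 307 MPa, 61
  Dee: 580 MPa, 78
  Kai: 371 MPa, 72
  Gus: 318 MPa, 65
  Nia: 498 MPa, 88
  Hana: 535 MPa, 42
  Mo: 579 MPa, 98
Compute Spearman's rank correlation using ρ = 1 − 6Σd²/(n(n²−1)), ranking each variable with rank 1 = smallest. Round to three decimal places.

Ranks of variable 1: 1, 7, 3, 2, 4, 5, 6
Ranks of variable 2: 2, 5, 4, 3, 6, 1, 7
d = r₁ − r₂: -1, 2, -1, -1, -2, 4, -1
d²: 1, 4, 1, 1, 4, 16, 1; Σd² = 28
ρ = 1 − 6·28/(7·48) = 1 − 168/336 = 0.500

0.500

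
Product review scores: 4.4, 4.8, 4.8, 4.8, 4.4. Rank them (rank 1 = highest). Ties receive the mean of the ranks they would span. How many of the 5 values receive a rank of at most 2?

3

Sorted (descending): 4.8, 4.8, 4.8, 4.4, 4.4
The 3 values of 4.8 occupy positions 1–3 → average rank 2.
The 2 values of 4.4 occupy positions 4–5 → average rank (4+5)/2 = 4.5.
Ranks ≤ 2: {2, 2, 2} → 3 values.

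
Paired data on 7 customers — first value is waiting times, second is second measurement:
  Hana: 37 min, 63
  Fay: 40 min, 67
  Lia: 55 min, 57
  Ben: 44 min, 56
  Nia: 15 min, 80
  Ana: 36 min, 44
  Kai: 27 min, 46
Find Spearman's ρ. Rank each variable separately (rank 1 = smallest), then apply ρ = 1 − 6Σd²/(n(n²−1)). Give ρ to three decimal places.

-0.071

Ranks of variable 1: 4, 5, 7, 6, 1, 3, 2
Ranks of variable 2: 5, 6, 4, 3, 7, 1, 2
d = r₁ − r₂: -1, -1, 3, 3, -6, 2, 0
d²: 1, 1, 9, 9, 36, 4, 0; Σd² = 60
ρ = 1 − 6·60/(7·48) = 1 − 360/336 = -0.071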